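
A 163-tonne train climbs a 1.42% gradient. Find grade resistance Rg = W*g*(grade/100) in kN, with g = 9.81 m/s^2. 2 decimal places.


Rg = W * 9.81 * grade / 100
Rg = 163 * 9.81 * 1.42 / 100
Rg = 1599.03 * 0.0142
Rg = 22.71 kN

22.71


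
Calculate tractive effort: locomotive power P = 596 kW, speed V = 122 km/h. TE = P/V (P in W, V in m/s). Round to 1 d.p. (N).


Convert: P = 596 kW = 596000 W
V = 122 / 3.6 = 33.8889 m/s
TE = 596000 / 33.8889
TE = 17586.9 N

17586.9


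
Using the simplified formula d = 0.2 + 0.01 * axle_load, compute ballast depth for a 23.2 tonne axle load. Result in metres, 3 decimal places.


d = 0.2 + 0.01 * 23.2
d = 0.2 + 0.232
d = 0.432 m

0.432


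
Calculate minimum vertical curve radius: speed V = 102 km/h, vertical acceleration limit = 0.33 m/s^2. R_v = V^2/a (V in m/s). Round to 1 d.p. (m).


Convert speed: V = 102 / 3.6 = 28.3333 m/s
V^2 = 802.7778 m^2/s^2
R_v = 802.7778 / 0.33
R_v = 2432.7 m

2432.7


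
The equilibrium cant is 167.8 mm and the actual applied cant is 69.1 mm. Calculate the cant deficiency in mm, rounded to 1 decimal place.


Cant deficiency = equilibrium cant - actual cant
CD = 167.8 - 69.1
CD = 98.7 mm

98.7


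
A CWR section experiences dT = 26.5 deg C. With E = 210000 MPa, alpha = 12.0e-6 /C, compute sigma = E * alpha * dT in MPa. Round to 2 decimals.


sigma = E * alpha * dT
sigma = 210000 * 12.0e-6 * 26.5
sigma = 2.52 * 26.5
sigma = 66.78 MPa

66.78


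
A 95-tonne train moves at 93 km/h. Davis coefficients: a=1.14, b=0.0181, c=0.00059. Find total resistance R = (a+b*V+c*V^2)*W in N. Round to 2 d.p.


b*V = 0.0181 * 93 = 1.6833
c*V^2 = 0.00059 * 8649 = 5.10291
R_per_t = 1.14 + 1.6833 + 5.10291 = 7.92621 N/t
R_total = 7.92621 * 95 = 752.99 N

752.99


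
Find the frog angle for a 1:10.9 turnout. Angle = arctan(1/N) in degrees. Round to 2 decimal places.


1/N = 1/10.9 = 0.091743
angle = arctan(0.091743) = 0.091487 rad
angle = 0.091487 * 180/pi = 5.24 degrees

5.24


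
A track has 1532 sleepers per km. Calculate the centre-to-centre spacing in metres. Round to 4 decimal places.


Spacing = 1000 m / number of sleepers
Spacing = 1000 / 1532
Spacing = 0.6527 m

0.6527


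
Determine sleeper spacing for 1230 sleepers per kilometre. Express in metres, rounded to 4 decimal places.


Spacing = 1000 m / number of sleepers
Spacing = 1000 / 1230
Spacing = 0.8130 m

0.8130


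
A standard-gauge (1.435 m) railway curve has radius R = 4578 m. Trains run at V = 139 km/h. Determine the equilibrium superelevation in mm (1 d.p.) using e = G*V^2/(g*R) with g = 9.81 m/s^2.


Convert speed: V = 139 / 3.6 = 38.6111 m/s
Apply formula: e = 1.435 * 38.6111^2 / (9.81 * 4578)
e = 1.435 * 1490.8179 / 44910.18
e = 0.047636 m = 47.6 mm

47.6


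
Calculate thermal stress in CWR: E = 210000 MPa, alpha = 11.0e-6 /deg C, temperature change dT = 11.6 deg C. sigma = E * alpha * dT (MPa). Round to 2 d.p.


sigma = E * alpha * dT
sigma = 210000 * 11.0e-6 * 11.6
sigma = 2.31 * 11.6
sigma = 26.80 MPa

26.80


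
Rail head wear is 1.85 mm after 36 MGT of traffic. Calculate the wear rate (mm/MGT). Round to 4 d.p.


Wear rate = total wear / cumulative tonnage
Rate = 1.85 / 36
Rate = 0.0514 mm/MGT

0.0514


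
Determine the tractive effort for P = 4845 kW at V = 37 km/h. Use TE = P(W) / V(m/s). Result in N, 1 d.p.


Convert: P = 4845 kW = 4845000 W
V = 37 / 3.6 = 10.2778 m/s
TE = 4845000 / 10.2778
TE = 471405.4 N

471405.4


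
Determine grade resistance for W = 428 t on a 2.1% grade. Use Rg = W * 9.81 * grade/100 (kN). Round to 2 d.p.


Rg = W * 9.81 * grade / 100
Rg = 428 * 9.81 * 2.1 / 100
Rg = 4198.68 * 0.021
Rg = 88.17 kN

88.17


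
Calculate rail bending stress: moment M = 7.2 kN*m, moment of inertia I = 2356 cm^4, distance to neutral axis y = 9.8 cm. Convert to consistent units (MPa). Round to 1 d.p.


Convert units:
M = 7.2 kN*m = 7200000 N*mm
y = 9.8 cm = 98 mm
I = 2356 cm^4 = 23560000 mm^4
sigma = 7200000 * 98 / 23560000
sigma = 29.9 MPa

29.9


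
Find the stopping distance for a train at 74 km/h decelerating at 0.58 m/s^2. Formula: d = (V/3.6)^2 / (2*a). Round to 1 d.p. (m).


Convert speed: V = 74 / 3.6 = 20.5556 m/s
V^2 = 422.5309
d = 422.5309 / (2 * 0.58)
d = 422.5309 / 1.16
d = 364.3 m

364.3


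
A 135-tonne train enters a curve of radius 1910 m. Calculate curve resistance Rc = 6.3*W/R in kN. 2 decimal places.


Rc = 6.3 * W / R
Rc = 6.3 * 135 / 1910
Rc = 850.5 / 1910
Rc = 0.45 kN

0.45


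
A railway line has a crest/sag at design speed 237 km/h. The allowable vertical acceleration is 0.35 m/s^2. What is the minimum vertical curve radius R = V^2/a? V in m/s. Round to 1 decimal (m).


Convert speed: V = 237 / 3.6 = 65.8333 m/s
V^2 = 4334.0278 m^2/s^2
R_v = 4334.0278 / 0.35
R_v = 12382.9 m

12382.9


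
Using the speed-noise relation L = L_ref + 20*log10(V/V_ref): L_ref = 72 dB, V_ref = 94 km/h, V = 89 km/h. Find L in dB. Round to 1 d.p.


V/V_ref = 89 / 94 = 0.946809
log10(0.946809) = -0.023738
20 * -0.023738 = -0.4748
L = 72 + -0.4748 = 71.5 dB

71.5


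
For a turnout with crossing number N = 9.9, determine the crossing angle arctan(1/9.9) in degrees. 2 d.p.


1/N = 1/9.9 = 0.10101
angle = arctan(0.10101) = 0.100669 rad
angle = 0.100669 * 180/pi = 5.77 degrees

5.77


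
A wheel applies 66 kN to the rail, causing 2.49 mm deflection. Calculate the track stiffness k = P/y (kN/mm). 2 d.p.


Track stiffness k = P / y
k = 66 / 2.49
k = 26.51 kN/mm

26.51


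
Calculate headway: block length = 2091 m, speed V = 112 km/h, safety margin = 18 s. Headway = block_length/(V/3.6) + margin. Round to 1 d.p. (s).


V = 112 / 3.6 = 31.1111 m/s
Block traversal time = 2091 / 31.1111 = 67.2107 s
Headway = 67.2107 + 18
Headway = 85.2 s

85.2


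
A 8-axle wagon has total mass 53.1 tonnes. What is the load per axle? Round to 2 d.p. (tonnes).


Load per axle = total weight / number of axles
Load = 53.1 / 8
Load = 6.64 tonnes

6.64


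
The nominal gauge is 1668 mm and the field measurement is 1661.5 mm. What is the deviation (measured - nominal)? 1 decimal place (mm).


Deviation = measured - nominal
Deviation = 1661.5 - 1668
Deviation = -6.5 mm

-6.5


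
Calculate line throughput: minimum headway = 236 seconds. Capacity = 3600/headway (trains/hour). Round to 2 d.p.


Capacity = 3600 / headway
Capacity = 3600 / 236
Capacity = 15.25 trains/hour

15.25


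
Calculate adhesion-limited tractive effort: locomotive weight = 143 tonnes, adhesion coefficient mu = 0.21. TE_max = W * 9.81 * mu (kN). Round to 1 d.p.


TE_max = W * g * mu
TE_max = 143 * 9.81 * 0.21
TE_max = 1402.83 * 0.21
TE_max = 294.6 kN

294.6


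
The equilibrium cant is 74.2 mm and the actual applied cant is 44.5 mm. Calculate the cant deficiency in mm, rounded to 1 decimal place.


Cant deficiency = equilibrium cant - actual cant
CD = 74.2 - 44.5
CD = 29.7 mm

29.7


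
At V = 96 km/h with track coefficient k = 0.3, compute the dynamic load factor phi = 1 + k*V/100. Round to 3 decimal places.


phi = 1 + k * V / 100
phi = 1 + 0.3 * 96 / 100
phi = 1 + 0.288
phi = 1.288

1.288


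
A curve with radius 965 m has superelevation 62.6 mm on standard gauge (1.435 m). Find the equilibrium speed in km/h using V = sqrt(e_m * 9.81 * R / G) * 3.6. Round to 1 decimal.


Convert cant: e = 62.6 mm = 0.0626 m
V_ms = sqrt(0.0626 * 9.81 * 965 / 1.435)
V_ms = sqrt(412.970237) = 20.3217 m/s
V = 20.3217 * 3.6 = 73.2 km/h

73.2


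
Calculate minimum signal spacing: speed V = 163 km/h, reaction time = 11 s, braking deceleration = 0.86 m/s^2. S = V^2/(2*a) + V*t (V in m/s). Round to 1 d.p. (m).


V = 163 / 3.6 = 45.2778 m/s
Braking distance = 45.2778^2 / (2*0.86) = 1191.9053 m
Sighting distance = 45.2778 * 11 = 498.0556 m
S = 1191.9053 + 498.0556 = 1690.0 m

1690.0


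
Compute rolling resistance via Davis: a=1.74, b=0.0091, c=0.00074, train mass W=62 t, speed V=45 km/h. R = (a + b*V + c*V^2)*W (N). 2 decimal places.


b*V = 0.0091 * 45 = 0.4095
c*V^2 = 0.00074 * 2025 = 1.4985
R_per_t = 1.74 + 0.4095 + 1.4985 = 3.648 N/t
R_total = 3.648 * 62 = 226.18 N

226.18


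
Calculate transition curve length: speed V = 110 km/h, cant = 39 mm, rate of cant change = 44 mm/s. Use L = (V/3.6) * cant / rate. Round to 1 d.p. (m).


Convert speed: V = 110 / 3.6 = 30.5556 m/s
L = 30.5556 * 39 / 44
L = 1191.6667 / 44
L = 27.1 m

27.1


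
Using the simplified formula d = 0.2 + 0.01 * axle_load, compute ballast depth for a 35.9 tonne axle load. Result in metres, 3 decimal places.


d = 0.2 + 0.01 * 35.9
d = 0.2 + 0.359
d = 0.559 m

0.559


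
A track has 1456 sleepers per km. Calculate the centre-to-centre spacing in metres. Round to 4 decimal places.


Spacing = 1000 m / number of sleepers
Spacing = 1000 / 1456
Spacing = 0.6868 m

0.6868


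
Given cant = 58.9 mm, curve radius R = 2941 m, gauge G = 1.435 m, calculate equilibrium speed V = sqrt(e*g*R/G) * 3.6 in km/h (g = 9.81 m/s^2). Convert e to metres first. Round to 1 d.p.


Convert cant: e = 58.9 mm = 0.0589 m
V_ms = sqrt(0.0589 * 9.81 * 2941 / 1.435)
V_ms = sqrt(1184.206459) = 34.4123 m/s
V = 34.4123 * 3.6 = 123.9 km/h

123.9


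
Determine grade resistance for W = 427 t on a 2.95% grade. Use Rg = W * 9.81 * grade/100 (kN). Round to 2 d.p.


Rg = W * 9.81 * grade / 100
Rg = 427 * 9.81 * 2.95 / 100
Rg = 4188.87 * 0.0295
Rg = 123.57 kN

123.57


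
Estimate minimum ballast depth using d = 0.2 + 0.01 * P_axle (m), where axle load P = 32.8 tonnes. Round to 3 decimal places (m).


d = 0.2 + 0.01 * 32.8
d = 0.2 + 0.328
d = 0.528 m

0.528


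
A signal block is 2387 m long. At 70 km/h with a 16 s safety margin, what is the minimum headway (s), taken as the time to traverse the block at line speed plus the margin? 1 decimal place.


V = 70 / 3.6 = 19.4444 m/s
Block traversal time = 2387 / 19.4444 = 122.76 s
Headway = 122.76 + 16
Headway = 138.8 s

138.8


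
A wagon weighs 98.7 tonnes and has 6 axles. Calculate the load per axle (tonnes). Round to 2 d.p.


Load per axle = total weight / number of axles
Load = 98.7 / 6
Load = 16.45 tonnes

16.45


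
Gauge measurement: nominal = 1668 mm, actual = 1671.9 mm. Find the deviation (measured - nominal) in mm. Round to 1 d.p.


Deviation = measured - nominal
Deviation = 1671.9 - 1668
Deviation = 3.9 mm

3.9


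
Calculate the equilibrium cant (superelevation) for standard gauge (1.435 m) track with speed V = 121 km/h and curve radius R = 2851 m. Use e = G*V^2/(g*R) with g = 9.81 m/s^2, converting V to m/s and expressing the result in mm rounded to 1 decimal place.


Convert speed: V = 121 / 3.6 = 33.6111 m/s
Apply formula: e = 1.435 * 33.6111^2 / (9.81 * 2851)
e = 1.435 * 1129.7068 / 27968.31
e = 0.057963 m = 58.0 mm

58.0


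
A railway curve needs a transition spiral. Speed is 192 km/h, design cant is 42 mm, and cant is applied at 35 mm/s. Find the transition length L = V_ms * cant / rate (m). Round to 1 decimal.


Convert speed: V = 192 / 3.6 = 53.3333 m/s
L = 53.3333 * 42 / 35
L = 2240.0 / 35
L = 64.0 m

64.0


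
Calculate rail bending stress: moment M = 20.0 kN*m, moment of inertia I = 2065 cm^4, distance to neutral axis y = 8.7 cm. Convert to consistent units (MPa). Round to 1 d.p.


Convert units:
M = 20.0 kN*m = 20000000 N*mm
y = 8.7 cm = 87 mm
I = 2065 cm^4 = 20650000 mm^4
sigma = 20000000 * 87 / 20650000
sigma = 84.3 MPa

84.3


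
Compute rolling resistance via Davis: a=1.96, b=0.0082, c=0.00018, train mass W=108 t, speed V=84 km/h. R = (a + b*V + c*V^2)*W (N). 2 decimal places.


b*V = 0.0082 * 84 = 0.6888
c*V^2 = 0.00018 * 7056 = 1.27008
R_per_t = 1.96 + 0.6888 + 1.27008 = 3.91888 N/t
R_total = 3.91888 * 108 = 423.24 N

423.24


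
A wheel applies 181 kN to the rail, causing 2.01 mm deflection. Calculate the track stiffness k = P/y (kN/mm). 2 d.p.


Track stiffness k = P / y
k = 181 / 2.01
k = 90.05 kN/mm

90.05


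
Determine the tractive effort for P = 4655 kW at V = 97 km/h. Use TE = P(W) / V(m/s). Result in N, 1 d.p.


Convert: P = 4655 kW = 4655000 W
V = 97 / 3.6 = 26.9444 m/s
TE = 4655000 / 26.9444
TE = 172762.9 N

172762.9


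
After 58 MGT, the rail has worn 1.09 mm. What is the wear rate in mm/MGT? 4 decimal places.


Wear rate = total wear / cumulative tonnage
Rate = 1.09 / 58
Rate = 0.0188 mm/MGT

0.0188


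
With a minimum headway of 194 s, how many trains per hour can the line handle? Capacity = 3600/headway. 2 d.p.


Capacity = 3600 / headway
Capacity = 3600 / 194
Capacity = 18.56 trains/hour

18.56


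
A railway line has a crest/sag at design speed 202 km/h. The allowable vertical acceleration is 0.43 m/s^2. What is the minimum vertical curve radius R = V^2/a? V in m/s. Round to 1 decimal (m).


Convert speed: V = 202 / 3.6 = 56.1111 m/s
V^2 = 3148.4568 m^2/s^2
R_v = 3148.4568 / 0.43
R_v = 7322.0 m

7322.0


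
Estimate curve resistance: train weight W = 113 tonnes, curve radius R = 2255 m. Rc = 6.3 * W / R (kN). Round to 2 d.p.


Rc = 6.3 * W / R
Rc = 6.3 * 113 / 2255
Rc = 711.9 / 2255
Rc = 0.32 kN

0.32


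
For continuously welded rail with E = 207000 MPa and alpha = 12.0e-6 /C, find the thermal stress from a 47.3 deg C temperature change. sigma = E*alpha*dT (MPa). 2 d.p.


sigma = E * alpha * dT
sigma = 207000 * 12.0e-6 * 47.3
sigma = 2.484 * 47.3
sigma = 117.49 MPa

117.49


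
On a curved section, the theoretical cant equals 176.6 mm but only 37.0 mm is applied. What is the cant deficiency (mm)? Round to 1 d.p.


Cant deficiency = equilibrium cant - actual cant
CD = 176.6 - 37.0
CD = 139.6 mm

139.6


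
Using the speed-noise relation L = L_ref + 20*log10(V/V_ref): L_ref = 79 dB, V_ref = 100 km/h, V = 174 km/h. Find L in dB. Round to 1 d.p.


V/V_ref = 174 / 100 = 1.74
log10(1.74) = 0.240549
20 * 0.240549 = 4.811
L = 79 + 4.811 = 83.8 dB

83.8


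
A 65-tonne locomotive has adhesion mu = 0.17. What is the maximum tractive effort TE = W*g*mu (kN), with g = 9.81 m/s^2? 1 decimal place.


TE_max = W * g * mu
TE_max = 65 * 9.81 * 0.17
TE_max = 637.65 * 0.17
TE_max = 108.4 kN

108.4


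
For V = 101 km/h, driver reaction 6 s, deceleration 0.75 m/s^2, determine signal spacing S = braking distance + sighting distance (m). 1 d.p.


V = 101 / 3.6 = 28.0556 m/s
Braking distance = 28.0556^2 / (2*0.75) = 524.7428 m
Sighting distance = 28.0556 * 6 = 168.3333 m
S = 524.7428 + 168.3333 = 693.1 m

693.1


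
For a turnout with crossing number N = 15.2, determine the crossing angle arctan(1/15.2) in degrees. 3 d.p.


1/N = 1/15.2 = 0.065789
angle = arctan(0.065789) = 0.065695 rad
angle = 0.065695 * 180/pi = 3.764 degrees

3.764


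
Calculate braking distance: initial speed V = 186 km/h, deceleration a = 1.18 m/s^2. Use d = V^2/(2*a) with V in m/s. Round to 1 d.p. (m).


Convert speed: V = 186 / 3.6 = 51.6667 m/s
V^2 = 2669.4444
d = 2669.4444 / (2 * 1.18)
d = 2669.4444 / 2.36
d = 1131.1 m

1131.1


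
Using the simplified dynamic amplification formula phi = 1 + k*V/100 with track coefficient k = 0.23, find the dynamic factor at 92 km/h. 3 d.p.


phi = 1 + k * V / 100
phi = 1 + 0.23 * 92 / 100
phi = 1 + 0.2116
phi = 1.212

1.212


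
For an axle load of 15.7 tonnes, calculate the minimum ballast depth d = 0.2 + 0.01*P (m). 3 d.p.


d = 0.2 + 0.01 * 15.7
d = 0.2 + 0.157
d = 0.357 m

0.357


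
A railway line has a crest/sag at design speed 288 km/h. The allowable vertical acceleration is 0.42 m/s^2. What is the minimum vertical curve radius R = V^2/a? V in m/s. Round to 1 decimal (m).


Convert speed: V = 288 / 3.6 = 80.0 m/s
V^2 = 6400.0 m^2/s^2
R_v = 6400.0 / 0.42
R_v = 15238.1 m

15238.1


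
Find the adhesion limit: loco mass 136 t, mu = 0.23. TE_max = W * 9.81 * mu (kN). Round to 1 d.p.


TE_max = W * g * mu
TE_max = 136 * 9.81 * 0.23
TE_max = 1334.16 * 0.23
TE_max = 306.9 kN

306.9


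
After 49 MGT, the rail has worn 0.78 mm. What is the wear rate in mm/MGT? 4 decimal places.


Wear rate = total wear / cumulative tonnage
Rate = 0.78 / 49
Rate = 0.0159 mm/MGT

0.0159


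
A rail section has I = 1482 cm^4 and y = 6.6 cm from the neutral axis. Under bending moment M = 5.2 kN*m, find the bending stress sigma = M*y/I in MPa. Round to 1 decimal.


Convert units:
M = 5.2 kN*m = 5200000 N*mm
y = 6.6 cm = 66 mm
I = 1482 cm^4 = 14820000 mm^4
sigma = 5200000 * 66 / 14820000
sigma = 23.2 MPa

23.2


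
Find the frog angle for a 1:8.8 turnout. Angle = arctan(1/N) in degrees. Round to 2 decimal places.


1/N = 1/8.8 = 0.113636
angle = arctan(0.113636) = 0.113151 rad
angle = 0.113151 * 180/pi = 6.48 degrees

6.48


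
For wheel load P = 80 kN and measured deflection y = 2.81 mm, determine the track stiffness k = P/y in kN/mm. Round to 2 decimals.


Track stiffness k = P / y
k = 80 / 2.81
k = 28.47 kN/mm

28.47


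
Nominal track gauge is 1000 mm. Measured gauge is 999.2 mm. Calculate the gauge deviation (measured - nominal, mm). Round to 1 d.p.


Deviation = measured - nominal
Deviation = 999.2 - 1000
Deviation = -0.8 mm

-0.8


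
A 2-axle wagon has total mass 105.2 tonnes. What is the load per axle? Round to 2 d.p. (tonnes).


Load per axle = total weight / number of axles
Load = 105.2 / 2
Load = 52.60 tonnes

52.60


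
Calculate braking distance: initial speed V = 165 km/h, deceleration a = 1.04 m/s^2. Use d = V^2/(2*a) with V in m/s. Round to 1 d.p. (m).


Convert speed: V = 165 / 3.6 = 45.8333 m/s
V^2 = 2100.6944
d = 2100.6944 / (2 * 1.04)
d = 2100.6944 / 2.08
d = 1009.9 m

1009.9


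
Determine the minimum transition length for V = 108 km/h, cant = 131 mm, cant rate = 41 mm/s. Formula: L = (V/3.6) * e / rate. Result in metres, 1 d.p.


Convert speed: V = 108 / 3.6 = 30.0 m/s
L = 30.0 * 131 / 41
L = 3930.0 / 41
L = 95.9 m

95.9


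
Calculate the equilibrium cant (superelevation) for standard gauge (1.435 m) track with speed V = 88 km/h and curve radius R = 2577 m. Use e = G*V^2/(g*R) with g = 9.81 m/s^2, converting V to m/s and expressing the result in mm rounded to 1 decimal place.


Convert speed: V = 88 / 3.6 = 24.4444 m/s
Apply formula: e = 1.435 * 24.4444^2 / (9.81 * 2577)
e = 1.435 * 597.5309 / 25280.37
e = 0.033918 m = 33.9 mm

33.9


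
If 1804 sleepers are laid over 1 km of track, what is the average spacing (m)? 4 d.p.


Spacing = 1000 m / number of sleepers
Spacing = 1000 / 1804
Spacing = 0.5543 m

0.5543


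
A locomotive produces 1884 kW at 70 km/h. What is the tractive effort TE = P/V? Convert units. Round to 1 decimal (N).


Convert: P = 1884 kW = 1884000 W
V = 70 / 3.6 = 19.4444 m/s
TE = 1884000 / 19.4444
TE = 96891.4 N

96891.4


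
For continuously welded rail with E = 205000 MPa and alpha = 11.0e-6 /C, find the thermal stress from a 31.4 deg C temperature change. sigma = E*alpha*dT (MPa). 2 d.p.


sigma = E * alpha * dT
sigma = 205000 * 11.0e-6 * 31.4
sigma = 2.255 * 31.4
sigma = 70.81 MPa

70.81


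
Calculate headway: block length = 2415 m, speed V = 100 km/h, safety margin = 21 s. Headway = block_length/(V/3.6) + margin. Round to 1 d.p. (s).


V = 100 / 3.6 = 27.7778 m/s
Block traversal time = 2415 / 27.7778 = 86.94 s
Headway = 86.94 + 21
Headway = 107.9 s

107.9


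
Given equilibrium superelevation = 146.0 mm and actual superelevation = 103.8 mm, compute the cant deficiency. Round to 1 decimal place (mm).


Cant deficiency = equilibrium cant - actual cant
CD = 146.0 - 103.8
CD = 42.2 mm

42.2


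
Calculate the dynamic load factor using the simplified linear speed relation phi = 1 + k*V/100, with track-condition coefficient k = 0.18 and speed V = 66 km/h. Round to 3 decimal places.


phi = 1 + k * V / 100
phi = 1 + 0.18 * 66 / 100
phi = 1 + 0.1188
phi = 1.119

1.119


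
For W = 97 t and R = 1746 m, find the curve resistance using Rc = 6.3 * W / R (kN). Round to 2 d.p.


Rc = 6.3 * W / R
Rc = 6.3 * 97 / 1746
Rc = 611.1 / 1746
Rc = 0.35 kN

0.35


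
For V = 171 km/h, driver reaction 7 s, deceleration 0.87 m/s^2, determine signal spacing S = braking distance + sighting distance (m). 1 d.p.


V = 171 / 3.6 = 47.5 m/s
Braking distance = 47.5^2 / (2*0.87) = 1296.6954 m
Sighting distance = 47.5 * 7 = 332.5 m
S = 1296.6954 + 332.5 = 1629.2 m

1629.2


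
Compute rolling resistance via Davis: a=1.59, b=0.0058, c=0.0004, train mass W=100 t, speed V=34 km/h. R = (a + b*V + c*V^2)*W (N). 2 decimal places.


b*V = 0.0058 * 34 = 0.1972
c*V^2 = 0.0004 * 1156 = 0.4624
R_per_t = 1.59 + 0.1972 + 0.4624 = 2.2496 N/t
R_total = 2.2496 * 100 = 224.96 N

224.96


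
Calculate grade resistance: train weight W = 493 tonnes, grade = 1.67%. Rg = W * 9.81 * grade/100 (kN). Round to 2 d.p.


Rg = W * 9.81 * grade / 100
Rg = 493 * 9.81 * 1.67 / 100
Rg = 4836.33 * 0.0167
Rg = 80.77 kN

80.77


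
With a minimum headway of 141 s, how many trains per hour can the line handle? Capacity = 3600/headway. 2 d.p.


Capacity = 3600 / headway
Capacity = 3600 / 141
Capacity = 25.53 trains/hour

25.53


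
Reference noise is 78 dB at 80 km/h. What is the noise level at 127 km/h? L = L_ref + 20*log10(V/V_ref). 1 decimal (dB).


V/V_ref = 127 / 80 = 1.5875
log10(1.5875) = 0.200714
20 * 0.200714 = 4.0143
L = 78 + 4.0143 = 82.0 dB

82.0


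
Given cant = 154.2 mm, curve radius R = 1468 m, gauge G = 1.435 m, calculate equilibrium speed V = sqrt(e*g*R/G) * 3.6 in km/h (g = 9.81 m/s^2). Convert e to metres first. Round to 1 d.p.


Convert cant: e = 154.2 mm = 0.1542 m
V_ms = sqrt(0.1542 * 9.81 * 1468 / 1.435)
V_ms = sqrt(1547.488875) = 39.3381 m/s
V = 39.3381 * 3.6 = 141.6 km/h

141.6


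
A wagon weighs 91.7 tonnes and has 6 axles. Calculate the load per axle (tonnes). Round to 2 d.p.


Load per axle = total weight / number of axles
Load = 91.7 / 6
Load = 15.28 tonnes

15.28


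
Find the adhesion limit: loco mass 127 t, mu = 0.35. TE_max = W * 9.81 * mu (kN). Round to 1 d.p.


TE_max = W * g * mu
TE_max = 127 * 9.81 * 0.35
TE_max = 1245.87 * 0.35
TE_max = 436.1 kN

436.1


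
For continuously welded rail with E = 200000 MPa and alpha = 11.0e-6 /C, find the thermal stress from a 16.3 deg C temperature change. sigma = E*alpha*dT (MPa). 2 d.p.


sigma = E * alpha * dT
sigma = 200000 * 11.0e-6 * 16.3
sigma = 2.2 * 16.3
sigma = 35.86 MPa

35.86


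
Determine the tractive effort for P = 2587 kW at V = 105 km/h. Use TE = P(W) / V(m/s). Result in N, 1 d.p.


Convert: P = 2587 kW = 2587000 W
V = 105 / 3.6 = 29.1667 m/s
TE = 2587000 / 29.1667
TE = 88697.1 N

88697.1


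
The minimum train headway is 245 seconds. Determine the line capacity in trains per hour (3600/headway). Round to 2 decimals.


Capacity = 3600 / headway
Capacity = 3600 / 245
Capacity = 14.69 trains/hour

14.69


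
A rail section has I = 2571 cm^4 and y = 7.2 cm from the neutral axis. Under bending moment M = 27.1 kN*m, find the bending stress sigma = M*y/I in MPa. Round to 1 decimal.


Convert units:
M = 27.1 kN*m = 27100000 N*mm
y = 7.2 cm = 72 mm
I = 2571 cm^4 = 25710000 mm^4
sigma = 27100000 * 72 / 25710000
sigma = 75.9 MPa

75.9


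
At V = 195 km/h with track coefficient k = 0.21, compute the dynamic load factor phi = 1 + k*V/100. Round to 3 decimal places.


phi = 1 + k * V / 100
phi = 1 + 0.21 * 195 / 100
phi = 1 + 0.4095
phi = 1.410

1.410


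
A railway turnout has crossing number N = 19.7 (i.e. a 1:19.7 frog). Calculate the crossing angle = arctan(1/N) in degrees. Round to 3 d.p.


1/N = 1/19.7 = 0.050761
angle = arctan(0.050761) = 0.050718 rad
angle = 0.050718 * 180/pi = 2.906 degrees

2.906


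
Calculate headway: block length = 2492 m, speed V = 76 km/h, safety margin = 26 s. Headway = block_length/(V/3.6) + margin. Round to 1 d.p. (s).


V = 76 / 3.6 = 21.1111 m/s
Block traversal time = 2492 / 21.1111 = 118.0421 s
Headway = 118.0421 + 26
Headway = 144.0 s

144.0


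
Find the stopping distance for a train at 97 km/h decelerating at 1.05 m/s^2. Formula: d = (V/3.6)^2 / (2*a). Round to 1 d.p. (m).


Convert speed: V = 97 / 3.6 = 26.9444 m/s
V^2 = 726.0031
d = 726.0031 / (2 * 1.05)
d = 726.0031 / 2.1
d = 345.7 m

345.7


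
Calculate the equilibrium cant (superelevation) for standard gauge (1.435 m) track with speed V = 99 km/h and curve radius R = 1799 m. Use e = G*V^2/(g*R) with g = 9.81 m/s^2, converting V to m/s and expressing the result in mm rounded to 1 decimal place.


Convert speed: V = 99 / 3.6 = 27.5 m/s
Apply formula: e = 1.435 * 27.5^2 / (9.81 * 1799)
e = 1.435 * 756.25 / 17648.19
e = 0.061492 m = 61.5 mm

61.5


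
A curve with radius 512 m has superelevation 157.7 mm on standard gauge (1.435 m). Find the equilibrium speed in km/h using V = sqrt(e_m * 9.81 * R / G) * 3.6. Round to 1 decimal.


Convert cant: e = 157.7 mm = 0.1577 m
V_ms = sqrt(0.1577 * 9.81 * 512 / 1.435)
V_ms = sqrt(551.974177) = 23.4941 m/s
V = 23.4941 * 3.6 = 84.6 km/h

84.6


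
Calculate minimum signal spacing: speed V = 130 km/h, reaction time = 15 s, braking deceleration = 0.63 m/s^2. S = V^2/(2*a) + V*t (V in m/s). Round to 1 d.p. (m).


V = 130 / 3.6 = 36.1111 m/s
Braking distance = 36.1111^2 / (2*0.63) = 1034.9304 m
Sighting distance = 36.1111 * 15 = 541.6667 m
S = 1034.9304 + 541.6667 = 1576.6 m

1576.6


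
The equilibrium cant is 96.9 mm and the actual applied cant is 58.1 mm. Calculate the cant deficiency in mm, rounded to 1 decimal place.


Cant deficiency = equilibrium cant - actual cant
CD = 96.9 - 58.1
CD = 38.8 mm

38.8


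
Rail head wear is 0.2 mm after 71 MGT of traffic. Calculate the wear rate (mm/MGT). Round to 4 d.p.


Wear rate = total wear / cumulative tonnage
Rate = 0.2 / 71
Rate = 0.0028 mm/MGT

0.0028


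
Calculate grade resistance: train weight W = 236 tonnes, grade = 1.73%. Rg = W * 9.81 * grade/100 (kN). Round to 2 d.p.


Rg = W * 9.81 * grade / 100
Rg = 236 * 9.81 * 1.73 / 100
Rg = 2315.16 * 0.0173
Rg = 40.05 kN

40.05


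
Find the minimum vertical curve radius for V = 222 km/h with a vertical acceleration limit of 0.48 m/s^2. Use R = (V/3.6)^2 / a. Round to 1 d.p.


Convert speed: V = 222 / 3.6 = 61.6667 m/s
V^2 = 3802.7778 m^2/s^2
R_v = 3802.7778 / 0.48
R_v = 7922.5 m

7922.5


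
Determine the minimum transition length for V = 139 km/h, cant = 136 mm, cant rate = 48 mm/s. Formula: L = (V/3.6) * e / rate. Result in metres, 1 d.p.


Convert speed: V = 139 / 3.6 = 38.6111 m/s
L = 38.6111 * 136 / 48
L = 5251.1111 / 48
L = 109.4 m

109.4


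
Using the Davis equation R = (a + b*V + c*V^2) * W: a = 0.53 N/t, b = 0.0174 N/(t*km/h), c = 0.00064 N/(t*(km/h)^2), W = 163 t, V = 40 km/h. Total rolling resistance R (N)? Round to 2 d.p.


b*V = 0.0174 * 40 = 0.696
c*V^2 = 0.00064 * 1600 = 1.024
R_per_t = 0.53 + 0.696 + 1.024 = 2.25 N/t
R_total = 2.25 * 163 = 366.75 N

366.75


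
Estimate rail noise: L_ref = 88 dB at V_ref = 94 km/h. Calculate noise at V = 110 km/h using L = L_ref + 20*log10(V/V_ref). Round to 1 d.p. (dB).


V/V_ref = 110 / 94 = 1.170213
log10(1.170213) = 0.068265
20 * 0.068265 = 1.3653
L = 88 + 1.3653 = 89.4 dB

89.4


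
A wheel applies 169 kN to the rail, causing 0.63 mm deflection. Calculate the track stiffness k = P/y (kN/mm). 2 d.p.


Track stiffness k = P / y
k = 169 / 0.63
k = 268.25 kN/mm

268.25


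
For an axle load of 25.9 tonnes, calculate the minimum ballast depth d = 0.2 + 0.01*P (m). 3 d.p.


d = 0.2 + 0.01 * 25.9
d = 0.2 + 0.259
d = 0.459 m

0.459


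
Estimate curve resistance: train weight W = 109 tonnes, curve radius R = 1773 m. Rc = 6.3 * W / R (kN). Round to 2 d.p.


Rc = 6.3 * W / R
Rc = 6.3 * 109 / 1773
Rc = 686.7 / 1773
Rc = 0.39 kN

0.39


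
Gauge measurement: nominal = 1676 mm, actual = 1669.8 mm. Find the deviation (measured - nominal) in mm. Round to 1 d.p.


Deviation = measured - nominal
Deviation = 1669.8 - 1676
Deviation = -6.2 mm

-6.2


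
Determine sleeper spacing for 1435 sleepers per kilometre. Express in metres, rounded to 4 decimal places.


Spacing = 1000 m / number of sleepers
Spacing = 1000 / 1435
Spacing = 0.6969 m

0.6969


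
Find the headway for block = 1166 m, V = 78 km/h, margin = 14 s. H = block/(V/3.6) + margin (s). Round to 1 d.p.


V = 78 / 3.6 = 21.6667 m/s
Block traversal time = 1166 / 21.6667 = 53.8154 s
Headway = 53.8154 + 14
Headway = 67.8 s

67.8


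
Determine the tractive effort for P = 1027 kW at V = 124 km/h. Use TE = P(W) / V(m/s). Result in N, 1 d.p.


Convert: P = 1027 kW = 1027000 W
V = 124 / 3.6 = 34.4444 m/s
TE = 1027000 / 34.4444
TE = 29816.1 N

29816.1


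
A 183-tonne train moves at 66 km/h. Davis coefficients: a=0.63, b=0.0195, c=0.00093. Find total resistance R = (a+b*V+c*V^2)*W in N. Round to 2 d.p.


b*V = 0.0195 * 66 = 1.287
c*V^2 = 0.00093 * 4356 = 4.05108
R_per_t = 0.63 + 1.287 + 4.05108 = 5.96808 N/t
R_total = 5.96808 * 183 = 1092.16 N

1092.16


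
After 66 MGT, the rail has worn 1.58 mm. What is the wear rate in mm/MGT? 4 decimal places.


Wear rate = total wear / cumulative tonnage
Rate = 1.58 / 66
Rate = 0.0239 mm/MGT

0.0239


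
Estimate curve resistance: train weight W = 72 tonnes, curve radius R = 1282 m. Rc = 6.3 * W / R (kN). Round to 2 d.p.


Rc = 6.3 * W / R
Rc = 6.3 * 72 / 1282
Rc = 453.6 / 1282
Rc = 0.35 kN

0.35


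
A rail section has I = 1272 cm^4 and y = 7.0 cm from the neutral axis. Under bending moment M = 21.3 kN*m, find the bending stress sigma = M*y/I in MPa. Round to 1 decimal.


Convert units:
M = 21.3 kN*m = 21300000 N*mm
y = 7.0 cm = 70 mm
I = 1272 cm^4 = 12720000 mm^4
sigma = 21300000 * 70 / 12720000
sigma = 117.2 MPa

117.2


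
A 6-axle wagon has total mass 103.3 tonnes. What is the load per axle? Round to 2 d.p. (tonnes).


Load per axle = total weight / number of axles
Load = 103.3 / 6
Load = 17.22 tonnes

17.22


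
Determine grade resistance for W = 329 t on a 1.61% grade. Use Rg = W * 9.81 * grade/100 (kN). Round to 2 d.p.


Rg = W * 9.81 * grade / 100
Rg = 329 * 9.81 * 1.61 / 100
Rg = 3227.49 * 0.0161
Rg = 51.96 kN

51.96


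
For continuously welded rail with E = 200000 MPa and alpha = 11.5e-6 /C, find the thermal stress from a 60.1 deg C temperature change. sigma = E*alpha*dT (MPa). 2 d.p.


sigma = E * alpha * dT
sigma = 200000 * 11.5e-6 * 60.1
sigma = 2.3 * 60.1
sigma = 138.23 MPa

138.23


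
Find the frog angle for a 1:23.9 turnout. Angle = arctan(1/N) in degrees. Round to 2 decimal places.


1/N = 1/23.9 = 0.041841
angle = arctan(0.041841) = 0.041817 rad
angle = 0.041817 * 180/pi = 2.40 degrees

2.40


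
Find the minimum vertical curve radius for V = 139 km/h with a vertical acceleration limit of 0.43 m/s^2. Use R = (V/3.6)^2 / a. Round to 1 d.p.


Convert speed: V = 139 / 3.6 = 38.6111 m/s
V^2 = 1490.8179 m^2/s^2
R_v = 1490.8179 / 0.43
R_v = 3467.0 m

3467.0


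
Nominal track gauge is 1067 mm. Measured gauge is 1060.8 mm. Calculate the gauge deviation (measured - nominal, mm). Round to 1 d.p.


Deviation = measured - nominal
Deviation = 1060.8 - 1067
Deviation = -6.2 mm

-6.2


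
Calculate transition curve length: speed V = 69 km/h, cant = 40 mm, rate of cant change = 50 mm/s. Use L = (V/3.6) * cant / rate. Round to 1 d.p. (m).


Convert speed: V = 69 / 3.6 = 19.1667 m/s
L = 19.1667 * 40 / 50
L = 766.6667 / 50
L = 15.3 m

15.3


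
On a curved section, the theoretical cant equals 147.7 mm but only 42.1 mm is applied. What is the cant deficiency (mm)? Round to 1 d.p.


Cant deficiency = equilibrium cant - actual cant
CD = 147.7 - 42.1
CD = 105.6 mm

105.6


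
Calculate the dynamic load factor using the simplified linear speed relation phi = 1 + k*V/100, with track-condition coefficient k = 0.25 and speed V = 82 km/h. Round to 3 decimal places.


phi = 1 + k * V / 100
phi = 1 + 0.25 * 82 / 100
phi = 1 + 0.205
phi = 1.205

1.205


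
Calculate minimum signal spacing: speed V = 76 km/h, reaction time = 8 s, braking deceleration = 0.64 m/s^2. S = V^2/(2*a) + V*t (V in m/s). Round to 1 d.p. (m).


V = 76 / 3.6 = 21.1111 m/s
Braking distance = 21.1111^2 / (2*0.64) = 348.1867 m
Sighting distance = 21.1111 * 8 = 168.8889 m
S = 348.1867 + 168.8889 = 517.1 m

517.1


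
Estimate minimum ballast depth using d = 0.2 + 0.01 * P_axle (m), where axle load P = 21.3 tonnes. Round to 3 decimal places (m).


d = 0.2 + 0.01 * 21.3
d = 0.2 + 0.213
d = 0.413 m

0.413


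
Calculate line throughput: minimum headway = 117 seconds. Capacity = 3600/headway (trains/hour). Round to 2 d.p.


Capacity = 3600 / headway
Capacity = 3600 / 117
Capacity = 30.77 trains/hour

30.77


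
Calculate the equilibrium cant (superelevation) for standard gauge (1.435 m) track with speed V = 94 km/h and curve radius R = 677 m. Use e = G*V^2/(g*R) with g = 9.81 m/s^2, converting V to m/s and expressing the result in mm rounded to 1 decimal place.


Convert speed: V = 94 / 3.6 = 26.1111 m/s
Apply formula: e = 1.435 * 26.1111^2 / (9.81 * 677)
e = 1.435 * 681.7901 / 6641.37
e = 0.147314 m = 147.3 mm

147.3


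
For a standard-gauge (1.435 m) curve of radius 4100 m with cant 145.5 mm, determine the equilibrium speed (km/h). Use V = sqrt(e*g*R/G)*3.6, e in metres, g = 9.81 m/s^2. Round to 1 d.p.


Convert cant: e = 145.5 mm = 0.1455 m
V_ms = sqrt(0.1455 * 9.81 * 4100 / 1.435)
V_ms = sqrt(4078.157143) = 63.8605 m/s
V = 63.8605 * 3.6 = 229.9 km/h

229.9


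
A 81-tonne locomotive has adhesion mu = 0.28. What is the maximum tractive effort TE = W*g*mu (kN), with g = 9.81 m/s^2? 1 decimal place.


TE_max = W * g * mu
TE_max = 81 * 9.81 * 0.28
TE_max = 794.61 * 0.28
TE_max = 222.5 kN

222.5


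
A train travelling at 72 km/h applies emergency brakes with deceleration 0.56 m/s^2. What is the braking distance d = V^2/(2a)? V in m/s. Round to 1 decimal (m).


Convert speed: V = 72 / 3.6 = 20.0 m/s
V^2 = 400.0
d = 400.0 / (2 * 0.56)
d = 400.0 / 1.12
d = 357.1 m

357.1


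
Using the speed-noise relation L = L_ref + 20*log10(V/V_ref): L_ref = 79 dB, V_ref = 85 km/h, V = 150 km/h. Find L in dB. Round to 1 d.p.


V/V_ref = 150 / 85 = 1.764706
log10(1.764706) = 0.246672
20 * 0.246672 = 4.9334
L = 79 + 4.9334 = 83.9 dB

83.9


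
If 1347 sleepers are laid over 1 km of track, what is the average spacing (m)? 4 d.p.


Spacing = 1000 m / number of sleepers
Spacing = 1000 / 1347
Spacing = 0.7424 m

0.7424


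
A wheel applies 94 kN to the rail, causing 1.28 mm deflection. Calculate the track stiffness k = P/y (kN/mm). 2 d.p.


Track stiffness k = P / y
k = 94 / 1.28
k = 73.44 kN/mm

73.44


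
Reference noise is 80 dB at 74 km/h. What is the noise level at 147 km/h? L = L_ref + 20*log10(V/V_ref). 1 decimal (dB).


V/V_ref = 147 / 74 = 1.986486
log10(1.986486) = 0.298086
20 * 0.298086 = 5.9617
L = 80 + 5.9617 = 86.0 dB

86.0


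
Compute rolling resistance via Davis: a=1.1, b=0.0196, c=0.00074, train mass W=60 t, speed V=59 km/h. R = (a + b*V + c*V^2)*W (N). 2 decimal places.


b*V = 0.0196 * 59 = 1.1564
c*V^2 = 0.00074 * 3481 = 2.57594
R_per_t = 1.1 + 1.1564 + 2.57594 = 4.83234 N/t
R_total = 4.83234 * 60 = 289.94 N

289.94


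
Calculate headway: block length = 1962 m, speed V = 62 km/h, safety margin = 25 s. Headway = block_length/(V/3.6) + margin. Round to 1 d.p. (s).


V = 62 / 3.6 = 17.2222 m/s
Block traversal time = 1962 / 17.2222 = 113.9226 s
Headway = 113.9226 + 25
Headway = 138.9 s

138.9


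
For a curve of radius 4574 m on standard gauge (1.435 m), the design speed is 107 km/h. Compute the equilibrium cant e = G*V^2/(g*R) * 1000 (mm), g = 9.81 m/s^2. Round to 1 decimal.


Convert speed: V = 107 / 3.6 = 29.7222 m/s
Apply formula: e = 1.435 * 29.7222^2 / (9.81 * 4574)
e = 1.435 * 883.4105 / 44870.94
e = 0.028252 m = 28.3 mm

28.3


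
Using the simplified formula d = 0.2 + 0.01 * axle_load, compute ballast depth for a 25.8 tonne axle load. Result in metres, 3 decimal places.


d = 0.2 + 0.01 * 25.8
d = 0.2 + 0.258
d = 0.458 m

0.458


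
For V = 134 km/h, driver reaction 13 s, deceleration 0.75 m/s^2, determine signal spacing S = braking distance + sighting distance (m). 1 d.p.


V = 134 / 3.6 = 37.2222 m/s
Braking distance = 37.2222^2 / (2*0.75) = 923.6626 m
Sighting distance = 37.2222 * 13 = 483.8889 m
S = 923.6626 + 483.8889 = 1407.6 m

1407.6


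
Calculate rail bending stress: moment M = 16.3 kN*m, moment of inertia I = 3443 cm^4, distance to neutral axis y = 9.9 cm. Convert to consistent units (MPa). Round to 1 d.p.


Convert units:
M = 16.3 kN*m = 16300000 N*mm
y = 9.9 cm = 99 mm
I = 3443 cm^4 = 34430000 mm^4
sigma = 16300000 * 99 / 34430000
sigma = 46.9 MPa

46.9


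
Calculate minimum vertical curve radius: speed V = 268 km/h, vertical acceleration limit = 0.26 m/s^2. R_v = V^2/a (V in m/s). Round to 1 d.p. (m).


Convert speed: V = 268 / 3.6 = 74.4444 m/s
V^2 = 5541.9753 m^2/s^2
R_v = 5541.9753 / 0.26
R_v = 21315.3 m

21315.3


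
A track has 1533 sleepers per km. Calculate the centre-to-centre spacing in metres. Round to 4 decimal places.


Spacing = 1000 m / number of sleepers
Spacing = 1000 / 1533
Spacing = 0.6523 m

0.6523


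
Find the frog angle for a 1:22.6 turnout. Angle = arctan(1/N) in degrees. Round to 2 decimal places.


1/N = 1/22.6 = 0.044248
angle = arctan(0.044248) = 0.044219 rad
angle = 0.044219 * 180/pi = 2.53 degrees

2.53


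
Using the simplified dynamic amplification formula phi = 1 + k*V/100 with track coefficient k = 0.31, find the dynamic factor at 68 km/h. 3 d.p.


phi = 1 + k * V / 100
phi = 1 + 0.31 * 68 / 100
phi = 1 + 0.2108
phi = 1.211

1.211


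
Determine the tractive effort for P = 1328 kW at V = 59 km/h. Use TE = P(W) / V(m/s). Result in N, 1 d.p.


Convert: P = 1328 kW = 1328000 W
V = 59 / 3.6 = 16.3889 m/s
TE = 1328000 / 16.3889
TE = 81030.5 N

81030.5


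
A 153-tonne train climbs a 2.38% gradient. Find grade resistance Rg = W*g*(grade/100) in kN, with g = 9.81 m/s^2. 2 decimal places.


Rg = W * 9.81 * grade / 100
Rg = 153 * 9.81 * 2.38 / 100
Rg = 1500.93 * 0.0238
Rg = 35.72 kN

35.72


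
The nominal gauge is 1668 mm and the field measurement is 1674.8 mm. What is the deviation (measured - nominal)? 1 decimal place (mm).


Deviation = measured - nominal
Deviation = 1674.8 - 1668
Deviation = 6.8 mm

6.8


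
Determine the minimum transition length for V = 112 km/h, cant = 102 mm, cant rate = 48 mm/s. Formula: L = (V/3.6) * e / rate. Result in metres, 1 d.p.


Convert speed: V = 112 / 3.6 = 31.1111 m/s
L = 31.1111 * 102 / 48
L = 3173.3333 / 48
L = 66.1 m

66.1


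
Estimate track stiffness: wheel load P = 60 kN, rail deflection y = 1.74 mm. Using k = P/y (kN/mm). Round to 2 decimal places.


Track stiffness k = P / y
k = 60 / 1.74
k = 34.48 kN/mm

34.48


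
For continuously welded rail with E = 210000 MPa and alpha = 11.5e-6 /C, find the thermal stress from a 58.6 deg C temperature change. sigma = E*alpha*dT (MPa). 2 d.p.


sigma = E * alpha * dT
sigma = 210000 * 11.5e-6 * 58.6
sigma = 2.415 * 58.6
sigma = 141.52 MPa

141.52


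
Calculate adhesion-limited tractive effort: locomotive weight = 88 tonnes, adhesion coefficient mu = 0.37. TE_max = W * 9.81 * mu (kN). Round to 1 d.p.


TE_max = W * g * mu
TE_max = 88 * 9.81 * 0.37
TE_max = 863.28 * 0.37
TE_max = 319.4 kN

319.4


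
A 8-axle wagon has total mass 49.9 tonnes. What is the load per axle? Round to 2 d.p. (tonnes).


Load per axle = total weight / number of axles
Load = 49.9 / 8
Load = 6.24 tonnes

6.24


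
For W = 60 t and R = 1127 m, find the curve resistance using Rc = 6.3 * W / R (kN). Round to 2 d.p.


Rc = 6.3 * W / R
Rc = 6.3 * 60 / 1127
Rc = 378.0 / 1127
Rc = 0.34 kN

0.34


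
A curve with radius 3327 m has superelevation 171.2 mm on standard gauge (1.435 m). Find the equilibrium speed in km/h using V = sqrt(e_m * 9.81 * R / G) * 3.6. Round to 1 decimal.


Convert cant: e = 171.2 mm = 0.1712 m
V_ms = sqrt(0.1712 * 9.81 * 3327 / 1.435)
V_ms = sqrt(3893.80024) = 62.4003 m/s
V = 62.4003 * 3.6 = 224.6 km/h

224.6
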